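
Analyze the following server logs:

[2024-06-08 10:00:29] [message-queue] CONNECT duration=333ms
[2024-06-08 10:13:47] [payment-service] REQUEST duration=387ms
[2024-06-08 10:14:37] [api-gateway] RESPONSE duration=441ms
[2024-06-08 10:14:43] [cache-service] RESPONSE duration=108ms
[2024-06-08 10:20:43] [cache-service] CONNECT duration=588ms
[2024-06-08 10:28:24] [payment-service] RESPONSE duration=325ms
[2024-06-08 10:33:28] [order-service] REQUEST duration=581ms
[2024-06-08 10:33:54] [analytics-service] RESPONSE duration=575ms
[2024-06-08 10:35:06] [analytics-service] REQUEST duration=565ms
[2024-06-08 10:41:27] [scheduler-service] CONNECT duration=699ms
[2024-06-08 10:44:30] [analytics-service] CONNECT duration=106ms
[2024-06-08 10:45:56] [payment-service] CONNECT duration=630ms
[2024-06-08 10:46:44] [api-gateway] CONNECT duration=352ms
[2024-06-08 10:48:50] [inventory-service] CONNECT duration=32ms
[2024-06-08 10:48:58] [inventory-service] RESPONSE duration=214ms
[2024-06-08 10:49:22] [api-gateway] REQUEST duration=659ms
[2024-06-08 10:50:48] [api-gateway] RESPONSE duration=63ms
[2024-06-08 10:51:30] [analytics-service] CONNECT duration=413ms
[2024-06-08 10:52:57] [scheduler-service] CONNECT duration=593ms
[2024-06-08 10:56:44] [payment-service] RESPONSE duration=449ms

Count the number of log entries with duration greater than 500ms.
8

To count timeouts:

1. Threshold: 500ms
2. Extract duration from each log entry
3. Count entries where duration > 500
4. Timeout count: 8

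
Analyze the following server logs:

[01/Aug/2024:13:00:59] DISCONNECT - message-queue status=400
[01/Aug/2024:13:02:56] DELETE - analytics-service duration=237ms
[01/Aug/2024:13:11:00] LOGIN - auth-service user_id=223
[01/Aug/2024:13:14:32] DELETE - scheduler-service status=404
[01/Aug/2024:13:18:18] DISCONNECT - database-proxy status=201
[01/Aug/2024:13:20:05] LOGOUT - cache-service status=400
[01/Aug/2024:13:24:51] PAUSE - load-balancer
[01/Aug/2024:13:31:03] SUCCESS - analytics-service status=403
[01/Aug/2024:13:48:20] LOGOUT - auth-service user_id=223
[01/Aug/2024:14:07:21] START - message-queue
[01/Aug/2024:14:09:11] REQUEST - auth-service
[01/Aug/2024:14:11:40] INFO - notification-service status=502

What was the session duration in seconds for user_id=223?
2240

To calculate session duration:

1. Find LOGIN event for user_id=223: 01/Aug/2024:13:11:00
2. Find LOGOUT event for user_id=223: 01/Aug/2024:13:48:20
3. Session duration: 01/Aug/2024:13:48:20 - 01/Aug/2024:13:11:00 = 2240 seconds (37 minutes)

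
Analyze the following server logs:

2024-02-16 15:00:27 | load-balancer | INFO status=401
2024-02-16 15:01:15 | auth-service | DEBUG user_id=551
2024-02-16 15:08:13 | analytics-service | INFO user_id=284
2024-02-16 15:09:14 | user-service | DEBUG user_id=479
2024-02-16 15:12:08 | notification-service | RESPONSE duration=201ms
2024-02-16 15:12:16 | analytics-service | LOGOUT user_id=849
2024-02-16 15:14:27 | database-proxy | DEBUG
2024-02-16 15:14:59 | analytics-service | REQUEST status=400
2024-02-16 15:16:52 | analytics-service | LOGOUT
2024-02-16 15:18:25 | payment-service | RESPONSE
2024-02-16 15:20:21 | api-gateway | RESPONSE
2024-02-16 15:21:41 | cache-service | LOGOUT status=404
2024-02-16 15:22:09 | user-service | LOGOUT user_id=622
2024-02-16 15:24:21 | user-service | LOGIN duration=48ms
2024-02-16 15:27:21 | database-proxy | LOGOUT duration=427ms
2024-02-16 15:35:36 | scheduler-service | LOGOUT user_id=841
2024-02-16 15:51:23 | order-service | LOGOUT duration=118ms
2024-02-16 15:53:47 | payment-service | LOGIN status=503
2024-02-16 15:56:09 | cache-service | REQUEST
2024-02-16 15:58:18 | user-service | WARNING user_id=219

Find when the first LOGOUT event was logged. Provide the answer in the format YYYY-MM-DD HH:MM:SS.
2024-02-16 15:12:16

To find the first event:

1. Filter for all LOGOUT events
2. Sort by timestamp
3. Select the first one
4. Timestamp: 2024-02-16 15:12:16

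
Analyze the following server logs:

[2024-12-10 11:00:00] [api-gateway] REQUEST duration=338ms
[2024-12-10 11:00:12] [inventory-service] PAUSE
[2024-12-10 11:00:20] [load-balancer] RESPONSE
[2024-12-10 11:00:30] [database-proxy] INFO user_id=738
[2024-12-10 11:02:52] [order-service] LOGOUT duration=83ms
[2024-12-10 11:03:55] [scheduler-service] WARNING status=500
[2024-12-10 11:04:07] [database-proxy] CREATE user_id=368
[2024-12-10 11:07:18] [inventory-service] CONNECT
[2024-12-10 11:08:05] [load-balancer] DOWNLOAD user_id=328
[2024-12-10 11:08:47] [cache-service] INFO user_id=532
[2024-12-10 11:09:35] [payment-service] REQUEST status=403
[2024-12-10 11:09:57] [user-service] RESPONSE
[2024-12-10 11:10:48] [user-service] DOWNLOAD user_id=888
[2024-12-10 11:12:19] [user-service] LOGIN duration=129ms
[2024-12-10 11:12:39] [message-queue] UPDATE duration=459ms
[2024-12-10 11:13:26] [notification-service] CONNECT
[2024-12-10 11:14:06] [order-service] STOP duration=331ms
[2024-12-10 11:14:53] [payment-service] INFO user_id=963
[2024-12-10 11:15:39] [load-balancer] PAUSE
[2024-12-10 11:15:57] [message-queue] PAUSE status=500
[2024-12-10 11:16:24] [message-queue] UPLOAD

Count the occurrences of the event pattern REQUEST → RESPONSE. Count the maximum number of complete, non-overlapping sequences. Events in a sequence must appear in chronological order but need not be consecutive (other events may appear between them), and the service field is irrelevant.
2

To count sequences:

1. Look for pattern: REQUEST → RESPONSE
2. Greedily scan the log in chronological order, matching each sequence element in turn (ignoring service)
3. Each time the full pattern completes, increment the count and restart matching from the next event
4. Complete non-overlapping sequences found: 2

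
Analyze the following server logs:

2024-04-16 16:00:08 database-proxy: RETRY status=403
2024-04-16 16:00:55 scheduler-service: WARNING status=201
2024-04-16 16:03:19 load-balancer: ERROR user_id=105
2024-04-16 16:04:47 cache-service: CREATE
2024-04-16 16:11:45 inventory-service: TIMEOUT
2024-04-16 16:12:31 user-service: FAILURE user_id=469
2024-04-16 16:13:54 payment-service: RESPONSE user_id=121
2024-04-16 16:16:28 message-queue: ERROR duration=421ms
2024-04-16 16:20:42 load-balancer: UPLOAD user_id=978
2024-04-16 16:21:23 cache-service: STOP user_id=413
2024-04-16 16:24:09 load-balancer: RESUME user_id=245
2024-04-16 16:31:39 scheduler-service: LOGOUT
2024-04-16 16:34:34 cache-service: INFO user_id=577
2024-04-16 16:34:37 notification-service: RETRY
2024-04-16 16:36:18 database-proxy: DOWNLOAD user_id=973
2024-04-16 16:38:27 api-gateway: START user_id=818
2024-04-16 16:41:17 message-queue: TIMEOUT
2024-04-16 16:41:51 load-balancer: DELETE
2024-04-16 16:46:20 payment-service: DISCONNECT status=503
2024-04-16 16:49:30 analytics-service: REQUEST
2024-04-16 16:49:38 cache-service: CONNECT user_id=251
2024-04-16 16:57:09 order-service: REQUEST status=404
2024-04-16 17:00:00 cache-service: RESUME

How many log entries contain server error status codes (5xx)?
1

To find matching entries:

1. Pattern to match: server error status codes (5xx)
2. Scan each log entry for the pattern
3. Count matches: 1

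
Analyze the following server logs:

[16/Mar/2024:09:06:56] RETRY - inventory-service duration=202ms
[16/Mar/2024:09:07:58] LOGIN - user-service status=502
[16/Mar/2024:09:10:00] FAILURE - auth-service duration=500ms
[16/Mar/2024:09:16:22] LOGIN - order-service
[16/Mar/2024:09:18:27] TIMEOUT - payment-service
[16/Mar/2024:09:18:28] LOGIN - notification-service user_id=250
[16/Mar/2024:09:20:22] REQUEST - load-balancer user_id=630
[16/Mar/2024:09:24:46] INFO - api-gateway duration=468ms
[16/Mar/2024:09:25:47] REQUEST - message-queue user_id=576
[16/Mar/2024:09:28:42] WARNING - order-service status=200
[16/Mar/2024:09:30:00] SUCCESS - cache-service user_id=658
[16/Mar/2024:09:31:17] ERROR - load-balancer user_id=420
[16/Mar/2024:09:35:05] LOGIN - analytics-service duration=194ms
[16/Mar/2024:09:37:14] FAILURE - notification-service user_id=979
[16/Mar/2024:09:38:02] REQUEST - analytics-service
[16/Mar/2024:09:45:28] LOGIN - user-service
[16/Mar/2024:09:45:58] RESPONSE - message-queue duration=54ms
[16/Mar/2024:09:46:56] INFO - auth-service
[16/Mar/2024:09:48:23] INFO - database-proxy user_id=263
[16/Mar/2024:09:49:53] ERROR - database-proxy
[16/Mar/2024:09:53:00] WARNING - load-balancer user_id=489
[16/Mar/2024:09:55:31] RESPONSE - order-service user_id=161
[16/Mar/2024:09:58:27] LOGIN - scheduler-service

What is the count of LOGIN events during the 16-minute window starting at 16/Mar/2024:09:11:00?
2

To count events in the time window:

1. Window boundaries: 16/Mar/2024:09:11:00 to 16/Mar/2024:09:27:00
2. Filter for LOGIN events within this window
3. Count matching events: 2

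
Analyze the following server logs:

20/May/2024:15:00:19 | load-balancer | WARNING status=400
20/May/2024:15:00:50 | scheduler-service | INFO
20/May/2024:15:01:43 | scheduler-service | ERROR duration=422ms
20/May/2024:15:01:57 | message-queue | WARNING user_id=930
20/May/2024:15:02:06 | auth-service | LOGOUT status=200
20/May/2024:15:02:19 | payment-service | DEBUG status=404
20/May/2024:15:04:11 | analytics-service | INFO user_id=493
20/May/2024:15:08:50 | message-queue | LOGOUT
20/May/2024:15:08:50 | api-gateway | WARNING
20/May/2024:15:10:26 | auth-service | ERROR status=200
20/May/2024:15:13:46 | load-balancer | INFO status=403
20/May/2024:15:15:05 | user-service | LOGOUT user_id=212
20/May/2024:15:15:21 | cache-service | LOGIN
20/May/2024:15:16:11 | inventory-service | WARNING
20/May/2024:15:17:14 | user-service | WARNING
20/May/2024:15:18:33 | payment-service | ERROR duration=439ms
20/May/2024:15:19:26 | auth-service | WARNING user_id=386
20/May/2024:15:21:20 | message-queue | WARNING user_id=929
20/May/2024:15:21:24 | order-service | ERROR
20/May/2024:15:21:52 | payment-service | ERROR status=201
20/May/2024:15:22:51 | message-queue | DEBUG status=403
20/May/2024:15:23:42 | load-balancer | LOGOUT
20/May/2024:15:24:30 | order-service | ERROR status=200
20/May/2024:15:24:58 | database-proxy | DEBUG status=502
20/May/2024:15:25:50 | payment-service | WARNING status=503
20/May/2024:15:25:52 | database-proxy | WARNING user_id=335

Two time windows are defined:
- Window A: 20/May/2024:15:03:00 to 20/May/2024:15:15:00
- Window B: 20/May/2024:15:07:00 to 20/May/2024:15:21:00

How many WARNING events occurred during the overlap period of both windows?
1

To find overlap events:

1. Window A: 20/May/2024:15:03:00 to 20/May/2024:15:15:00
2. Window B: 20/May/2024:15:07:00 to 20/May/2024:15:21:00
3. Overlap period: 20/May/2024:15:07:00 to 20/May/2024:15:15:00
4. Count WARNING events in overlap: 1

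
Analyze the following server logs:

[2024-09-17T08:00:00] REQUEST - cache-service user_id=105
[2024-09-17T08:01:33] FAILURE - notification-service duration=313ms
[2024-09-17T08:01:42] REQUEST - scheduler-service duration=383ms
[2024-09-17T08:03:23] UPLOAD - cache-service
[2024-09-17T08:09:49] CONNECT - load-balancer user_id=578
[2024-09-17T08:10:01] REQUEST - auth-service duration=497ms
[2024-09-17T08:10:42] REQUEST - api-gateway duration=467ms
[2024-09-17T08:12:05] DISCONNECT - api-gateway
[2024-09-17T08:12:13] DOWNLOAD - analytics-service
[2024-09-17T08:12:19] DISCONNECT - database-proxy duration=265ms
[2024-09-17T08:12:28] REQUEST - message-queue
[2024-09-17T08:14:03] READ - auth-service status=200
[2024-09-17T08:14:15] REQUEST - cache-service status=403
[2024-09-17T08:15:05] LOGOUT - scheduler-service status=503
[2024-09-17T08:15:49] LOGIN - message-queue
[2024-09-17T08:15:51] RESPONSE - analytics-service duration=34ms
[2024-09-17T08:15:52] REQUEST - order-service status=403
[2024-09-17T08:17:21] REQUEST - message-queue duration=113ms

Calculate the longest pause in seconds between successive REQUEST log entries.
499

To find the longest gap:

1. Extract all REQUEST events in chronological order
2. Calculate time differences between consecutive events
3. Find the maximum difference
4. Longest gap: 499 seconds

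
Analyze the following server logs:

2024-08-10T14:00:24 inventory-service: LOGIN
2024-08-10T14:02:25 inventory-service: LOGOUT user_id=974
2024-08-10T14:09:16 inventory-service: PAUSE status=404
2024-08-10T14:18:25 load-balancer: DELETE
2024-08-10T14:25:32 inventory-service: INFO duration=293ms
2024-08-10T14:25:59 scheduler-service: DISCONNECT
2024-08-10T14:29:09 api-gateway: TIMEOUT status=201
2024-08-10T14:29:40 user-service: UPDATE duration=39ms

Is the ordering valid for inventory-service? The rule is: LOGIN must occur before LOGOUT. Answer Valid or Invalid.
Valid

To validate ordering:

1. Required order: LOGIN → LOGOUT
2. Rule: LOGIN must occur before LOGOUT
3. Check actual order of events for inventory-service
4. Result: Valid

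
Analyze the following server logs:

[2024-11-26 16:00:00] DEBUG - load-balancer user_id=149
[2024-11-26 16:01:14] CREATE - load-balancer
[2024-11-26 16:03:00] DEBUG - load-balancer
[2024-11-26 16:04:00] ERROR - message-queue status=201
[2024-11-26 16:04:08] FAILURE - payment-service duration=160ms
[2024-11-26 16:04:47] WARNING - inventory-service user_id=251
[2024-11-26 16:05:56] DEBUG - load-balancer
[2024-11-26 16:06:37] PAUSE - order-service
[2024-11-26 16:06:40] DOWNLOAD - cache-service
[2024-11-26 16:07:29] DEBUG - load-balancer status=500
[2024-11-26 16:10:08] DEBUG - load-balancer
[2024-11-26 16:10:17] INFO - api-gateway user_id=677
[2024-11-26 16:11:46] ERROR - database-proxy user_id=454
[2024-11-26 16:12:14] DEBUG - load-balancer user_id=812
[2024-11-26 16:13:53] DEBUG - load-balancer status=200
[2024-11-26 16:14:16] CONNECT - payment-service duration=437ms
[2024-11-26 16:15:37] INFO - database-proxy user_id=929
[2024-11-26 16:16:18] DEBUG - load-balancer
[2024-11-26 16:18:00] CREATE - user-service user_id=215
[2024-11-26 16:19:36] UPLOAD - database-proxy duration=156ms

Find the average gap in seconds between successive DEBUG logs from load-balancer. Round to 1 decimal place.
139.7

To calculate average interval:

1. Find all DEBUG events for load-balancer in order
2. Calculate time gaps between consecutive events
3. Compute mean of gaps: 978 / 7 = 139.7 seconds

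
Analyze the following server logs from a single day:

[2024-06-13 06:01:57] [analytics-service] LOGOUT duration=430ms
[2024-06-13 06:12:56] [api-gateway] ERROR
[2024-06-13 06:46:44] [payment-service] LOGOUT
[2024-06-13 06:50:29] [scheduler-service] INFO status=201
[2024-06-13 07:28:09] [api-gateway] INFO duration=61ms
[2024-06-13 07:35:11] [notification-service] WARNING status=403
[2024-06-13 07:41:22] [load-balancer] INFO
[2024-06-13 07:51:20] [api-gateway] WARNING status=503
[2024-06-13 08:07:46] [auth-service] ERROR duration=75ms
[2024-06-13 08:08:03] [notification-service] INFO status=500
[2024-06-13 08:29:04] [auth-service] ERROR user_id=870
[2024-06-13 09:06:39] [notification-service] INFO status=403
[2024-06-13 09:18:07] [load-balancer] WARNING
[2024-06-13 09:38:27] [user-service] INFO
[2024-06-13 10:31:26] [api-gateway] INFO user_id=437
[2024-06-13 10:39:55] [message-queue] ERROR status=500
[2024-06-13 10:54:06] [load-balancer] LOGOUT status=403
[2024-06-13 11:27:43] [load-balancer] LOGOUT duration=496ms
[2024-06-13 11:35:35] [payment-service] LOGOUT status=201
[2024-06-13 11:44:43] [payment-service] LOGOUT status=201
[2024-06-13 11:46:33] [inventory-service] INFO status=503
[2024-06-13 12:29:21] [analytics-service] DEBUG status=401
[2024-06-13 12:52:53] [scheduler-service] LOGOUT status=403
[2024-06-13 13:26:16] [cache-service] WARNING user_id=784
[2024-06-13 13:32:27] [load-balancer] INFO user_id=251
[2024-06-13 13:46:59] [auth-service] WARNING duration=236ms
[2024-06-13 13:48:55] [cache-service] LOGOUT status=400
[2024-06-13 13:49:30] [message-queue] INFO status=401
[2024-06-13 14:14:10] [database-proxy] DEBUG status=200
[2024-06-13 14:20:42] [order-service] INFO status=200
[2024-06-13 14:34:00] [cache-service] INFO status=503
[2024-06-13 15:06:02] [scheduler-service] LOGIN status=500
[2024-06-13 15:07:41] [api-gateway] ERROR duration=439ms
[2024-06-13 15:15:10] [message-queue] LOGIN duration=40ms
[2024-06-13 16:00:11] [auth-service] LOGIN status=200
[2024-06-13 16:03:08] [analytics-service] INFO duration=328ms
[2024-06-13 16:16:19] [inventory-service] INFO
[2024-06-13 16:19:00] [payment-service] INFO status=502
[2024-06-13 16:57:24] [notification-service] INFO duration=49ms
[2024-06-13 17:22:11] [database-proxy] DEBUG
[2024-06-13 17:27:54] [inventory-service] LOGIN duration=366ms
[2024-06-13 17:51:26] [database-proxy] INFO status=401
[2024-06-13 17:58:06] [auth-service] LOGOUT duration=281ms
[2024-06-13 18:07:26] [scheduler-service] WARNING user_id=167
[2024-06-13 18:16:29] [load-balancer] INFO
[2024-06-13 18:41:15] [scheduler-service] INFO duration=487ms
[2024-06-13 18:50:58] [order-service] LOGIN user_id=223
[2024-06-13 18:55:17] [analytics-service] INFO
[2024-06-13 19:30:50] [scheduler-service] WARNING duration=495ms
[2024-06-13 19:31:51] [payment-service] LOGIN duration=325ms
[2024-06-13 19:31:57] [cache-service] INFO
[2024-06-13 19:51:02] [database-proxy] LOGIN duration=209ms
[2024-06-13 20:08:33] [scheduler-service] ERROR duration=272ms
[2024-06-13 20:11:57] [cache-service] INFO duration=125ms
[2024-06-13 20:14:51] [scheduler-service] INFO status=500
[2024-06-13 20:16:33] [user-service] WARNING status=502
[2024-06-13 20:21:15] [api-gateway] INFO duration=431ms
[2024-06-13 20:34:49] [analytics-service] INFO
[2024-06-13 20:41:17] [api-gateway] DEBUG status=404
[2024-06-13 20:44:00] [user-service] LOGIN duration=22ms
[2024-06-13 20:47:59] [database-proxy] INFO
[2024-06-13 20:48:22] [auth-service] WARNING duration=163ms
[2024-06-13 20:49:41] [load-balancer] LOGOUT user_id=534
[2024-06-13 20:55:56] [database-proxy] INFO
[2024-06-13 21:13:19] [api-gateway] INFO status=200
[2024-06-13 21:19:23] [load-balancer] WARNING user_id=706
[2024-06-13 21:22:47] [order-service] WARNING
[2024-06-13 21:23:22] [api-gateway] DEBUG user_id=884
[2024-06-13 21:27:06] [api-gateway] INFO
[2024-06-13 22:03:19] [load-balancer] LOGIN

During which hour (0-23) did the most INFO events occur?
20

To find the peak hour:

1. Group all INFO events by hour
2. Count events in each hour
3. Find hour with maximum count
4. Peak hour: 20 (with 6 events)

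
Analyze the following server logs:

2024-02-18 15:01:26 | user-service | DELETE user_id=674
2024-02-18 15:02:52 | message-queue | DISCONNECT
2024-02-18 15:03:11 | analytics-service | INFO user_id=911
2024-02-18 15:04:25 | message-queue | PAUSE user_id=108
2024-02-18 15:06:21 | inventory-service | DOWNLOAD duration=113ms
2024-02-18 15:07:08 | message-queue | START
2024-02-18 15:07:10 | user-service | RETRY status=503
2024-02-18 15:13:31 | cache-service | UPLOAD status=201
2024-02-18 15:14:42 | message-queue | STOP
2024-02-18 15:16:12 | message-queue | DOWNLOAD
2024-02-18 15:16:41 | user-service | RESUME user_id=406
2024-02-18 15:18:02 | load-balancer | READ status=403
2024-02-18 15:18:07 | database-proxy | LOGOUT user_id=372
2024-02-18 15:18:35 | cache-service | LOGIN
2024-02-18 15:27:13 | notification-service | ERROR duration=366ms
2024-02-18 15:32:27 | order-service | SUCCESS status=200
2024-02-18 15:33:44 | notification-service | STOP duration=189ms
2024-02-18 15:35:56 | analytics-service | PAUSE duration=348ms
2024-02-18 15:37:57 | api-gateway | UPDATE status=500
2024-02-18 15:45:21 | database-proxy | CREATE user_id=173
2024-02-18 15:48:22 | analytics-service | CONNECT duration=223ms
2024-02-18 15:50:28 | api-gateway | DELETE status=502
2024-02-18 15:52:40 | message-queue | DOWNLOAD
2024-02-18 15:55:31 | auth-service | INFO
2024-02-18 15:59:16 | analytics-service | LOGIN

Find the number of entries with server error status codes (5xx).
3

To find matching entries:

1. Pattern to match: server error status codes (5xx)
2. Scan each log entry for the pattern
3. Count matches: 3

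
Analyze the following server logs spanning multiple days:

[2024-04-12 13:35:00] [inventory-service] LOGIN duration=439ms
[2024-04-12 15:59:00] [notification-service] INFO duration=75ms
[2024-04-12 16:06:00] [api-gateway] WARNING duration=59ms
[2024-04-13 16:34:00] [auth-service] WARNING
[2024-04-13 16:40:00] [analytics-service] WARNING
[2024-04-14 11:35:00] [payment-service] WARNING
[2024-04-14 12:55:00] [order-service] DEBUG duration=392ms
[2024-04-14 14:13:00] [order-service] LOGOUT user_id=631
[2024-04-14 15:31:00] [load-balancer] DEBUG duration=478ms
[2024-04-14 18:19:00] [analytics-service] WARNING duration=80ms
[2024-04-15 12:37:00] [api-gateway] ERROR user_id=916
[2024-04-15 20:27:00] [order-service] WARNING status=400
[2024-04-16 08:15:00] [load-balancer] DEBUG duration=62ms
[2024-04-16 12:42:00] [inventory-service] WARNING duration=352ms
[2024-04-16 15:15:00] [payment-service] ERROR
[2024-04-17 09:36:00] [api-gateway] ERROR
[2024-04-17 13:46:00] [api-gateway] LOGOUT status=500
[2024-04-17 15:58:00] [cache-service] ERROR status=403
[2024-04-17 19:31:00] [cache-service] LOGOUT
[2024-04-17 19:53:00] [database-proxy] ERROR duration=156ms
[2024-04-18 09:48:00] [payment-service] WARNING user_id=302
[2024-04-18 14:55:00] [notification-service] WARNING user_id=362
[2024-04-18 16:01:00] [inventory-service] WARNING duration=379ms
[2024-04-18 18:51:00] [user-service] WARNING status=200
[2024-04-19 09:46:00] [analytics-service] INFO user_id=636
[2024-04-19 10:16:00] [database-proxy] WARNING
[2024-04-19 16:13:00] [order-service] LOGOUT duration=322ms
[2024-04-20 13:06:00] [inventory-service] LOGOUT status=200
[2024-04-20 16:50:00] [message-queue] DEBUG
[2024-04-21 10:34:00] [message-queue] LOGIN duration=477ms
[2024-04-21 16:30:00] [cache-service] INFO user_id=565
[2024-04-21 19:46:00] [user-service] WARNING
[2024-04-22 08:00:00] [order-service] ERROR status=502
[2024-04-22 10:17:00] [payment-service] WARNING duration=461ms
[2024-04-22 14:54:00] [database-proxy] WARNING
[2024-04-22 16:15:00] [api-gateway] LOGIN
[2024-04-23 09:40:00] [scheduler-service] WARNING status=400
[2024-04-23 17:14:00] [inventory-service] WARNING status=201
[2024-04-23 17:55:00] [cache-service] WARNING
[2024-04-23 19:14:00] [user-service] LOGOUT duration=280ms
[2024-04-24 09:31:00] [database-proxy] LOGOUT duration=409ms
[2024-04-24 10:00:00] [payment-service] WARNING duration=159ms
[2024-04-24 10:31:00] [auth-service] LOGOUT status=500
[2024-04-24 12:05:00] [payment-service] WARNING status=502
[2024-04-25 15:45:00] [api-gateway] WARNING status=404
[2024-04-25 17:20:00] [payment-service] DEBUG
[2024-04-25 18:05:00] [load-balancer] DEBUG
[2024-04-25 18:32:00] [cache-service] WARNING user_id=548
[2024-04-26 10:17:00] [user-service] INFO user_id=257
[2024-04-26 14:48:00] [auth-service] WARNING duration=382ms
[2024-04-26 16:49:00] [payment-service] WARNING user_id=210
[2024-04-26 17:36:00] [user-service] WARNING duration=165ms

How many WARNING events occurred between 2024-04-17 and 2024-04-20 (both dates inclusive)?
5

To filter by date range:

1. Date range: 2024-04-17 through 2024-04-20, both dates inclusive
2. Filter for WARNING events whose date falls in this range
3. Count matching events: 5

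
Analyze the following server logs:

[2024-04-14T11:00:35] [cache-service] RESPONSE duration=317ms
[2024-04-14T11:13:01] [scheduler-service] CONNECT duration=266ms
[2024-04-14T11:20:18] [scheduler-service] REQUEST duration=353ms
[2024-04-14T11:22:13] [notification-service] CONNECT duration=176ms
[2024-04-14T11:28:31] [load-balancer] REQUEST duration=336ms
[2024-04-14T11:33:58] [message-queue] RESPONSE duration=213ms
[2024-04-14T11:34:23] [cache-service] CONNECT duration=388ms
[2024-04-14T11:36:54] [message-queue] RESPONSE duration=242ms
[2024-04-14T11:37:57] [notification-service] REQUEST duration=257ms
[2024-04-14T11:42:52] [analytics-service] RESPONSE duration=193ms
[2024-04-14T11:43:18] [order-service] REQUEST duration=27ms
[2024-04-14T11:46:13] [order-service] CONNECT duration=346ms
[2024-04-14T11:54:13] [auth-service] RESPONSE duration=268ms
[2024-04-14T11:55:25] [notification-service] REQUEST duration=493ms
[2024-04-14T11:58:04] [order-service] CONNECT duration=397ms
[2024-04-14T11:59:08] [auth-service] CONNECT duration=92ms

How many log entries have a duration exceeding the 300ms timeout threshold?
7

To count timeouts:

1. Threshold: 300ms
2. Extract duration from each log entry
3. Count entries where duration > 300
4. Timeout count: 7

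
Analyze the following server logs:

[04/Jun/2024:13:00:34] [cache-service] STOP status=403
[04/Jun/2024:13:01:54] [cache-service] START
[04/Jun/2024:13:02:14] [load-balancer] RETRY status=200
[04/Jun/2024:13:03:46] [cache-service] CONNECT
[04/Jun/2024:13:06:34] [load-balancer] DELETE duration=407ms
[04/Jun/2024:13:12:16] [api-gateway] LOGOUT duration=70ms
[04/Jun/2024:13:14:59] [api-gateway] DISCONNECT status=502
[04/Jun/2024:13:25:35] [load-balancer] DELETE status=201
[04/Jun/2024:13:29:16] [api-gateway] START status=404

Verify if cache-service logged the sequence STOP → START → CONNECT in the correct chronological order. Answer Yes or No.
Yes

To verify sequence order:

1. Find all events in sequence STOP → START → CONNECT for cache-service
2. Extract their timestamps
3. Check if timestamps are in ascending order
4. Result: Yes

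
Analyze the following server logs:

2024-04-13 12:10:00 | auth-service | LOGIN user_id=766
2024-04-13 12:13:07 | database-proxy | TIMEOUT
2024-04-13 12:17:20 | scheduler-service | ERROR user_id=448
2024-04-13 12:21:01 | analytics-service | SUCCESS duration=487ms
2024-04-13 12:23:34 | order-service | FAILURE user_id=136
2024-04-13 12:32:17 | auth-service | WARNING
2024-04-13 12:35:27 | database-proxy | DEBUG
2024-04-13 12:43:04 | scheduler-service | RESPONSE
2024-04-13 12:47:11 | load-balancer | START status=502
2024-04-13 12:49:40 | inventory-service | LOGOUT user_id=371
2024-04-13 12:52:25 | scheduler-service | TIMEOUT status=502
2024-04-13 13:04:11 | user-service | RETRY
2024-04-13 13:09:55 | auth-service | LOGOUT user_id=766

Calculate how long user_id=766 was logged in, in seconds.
3595

To calculate session duration:

1. Find LOGIN event for user_id=766: 2024-04-13 12:10:00
2. Find LOGOUT event for user_id=766: 2024-04-13 13:09:55
3. Session duration: 2024-04-13 13:09:55 - 2024-04-13 12:10:00 = 3595 seconds (59 minutes)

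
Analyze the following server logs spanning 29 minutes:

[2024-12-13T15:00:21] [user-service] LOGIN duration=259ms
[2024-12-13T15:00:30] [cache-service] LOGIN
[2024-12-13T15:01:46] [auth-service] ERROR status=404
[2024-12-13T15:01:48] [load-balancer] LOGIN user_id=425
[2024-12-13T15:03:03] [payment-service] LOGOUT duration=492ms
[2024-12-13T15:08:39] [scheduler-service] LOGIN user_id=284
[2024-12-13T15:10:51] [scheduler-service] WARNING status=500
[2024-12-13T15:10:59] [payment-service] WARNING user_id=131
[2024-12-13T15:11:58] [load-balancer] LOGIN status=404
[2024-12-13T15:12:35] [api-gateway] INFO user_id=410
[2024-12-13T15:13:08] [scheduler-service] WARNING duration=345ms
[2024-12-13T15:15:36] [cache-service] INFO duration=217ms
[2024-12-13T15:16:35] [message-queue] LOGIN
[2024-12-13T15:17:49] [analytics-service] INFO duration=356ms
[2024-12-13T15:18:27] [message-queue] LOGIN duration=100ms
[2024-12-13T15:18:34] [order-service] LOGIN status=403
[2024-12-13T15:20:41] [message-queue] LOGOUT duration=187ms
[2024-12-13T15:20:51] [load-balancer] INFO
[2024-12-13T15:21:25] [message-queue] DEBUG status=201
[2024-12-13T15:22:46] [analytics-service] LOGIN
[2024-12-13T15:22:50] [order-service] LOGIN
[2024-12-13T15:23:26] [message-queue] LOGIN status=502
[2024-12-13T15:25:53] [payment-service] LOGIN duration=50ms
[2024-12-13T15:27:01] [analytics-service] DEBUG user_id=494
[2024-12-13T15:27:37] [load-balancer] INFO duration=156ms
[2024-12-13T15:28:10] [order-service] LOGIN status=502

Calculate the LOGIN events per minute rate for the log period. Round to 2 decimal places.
0.45

To calculate the rate:

1. Count total LOGIN events: 13
2. Total time period: 29 minutes
3. Rate = 13 / 29 = 0.45 events per minute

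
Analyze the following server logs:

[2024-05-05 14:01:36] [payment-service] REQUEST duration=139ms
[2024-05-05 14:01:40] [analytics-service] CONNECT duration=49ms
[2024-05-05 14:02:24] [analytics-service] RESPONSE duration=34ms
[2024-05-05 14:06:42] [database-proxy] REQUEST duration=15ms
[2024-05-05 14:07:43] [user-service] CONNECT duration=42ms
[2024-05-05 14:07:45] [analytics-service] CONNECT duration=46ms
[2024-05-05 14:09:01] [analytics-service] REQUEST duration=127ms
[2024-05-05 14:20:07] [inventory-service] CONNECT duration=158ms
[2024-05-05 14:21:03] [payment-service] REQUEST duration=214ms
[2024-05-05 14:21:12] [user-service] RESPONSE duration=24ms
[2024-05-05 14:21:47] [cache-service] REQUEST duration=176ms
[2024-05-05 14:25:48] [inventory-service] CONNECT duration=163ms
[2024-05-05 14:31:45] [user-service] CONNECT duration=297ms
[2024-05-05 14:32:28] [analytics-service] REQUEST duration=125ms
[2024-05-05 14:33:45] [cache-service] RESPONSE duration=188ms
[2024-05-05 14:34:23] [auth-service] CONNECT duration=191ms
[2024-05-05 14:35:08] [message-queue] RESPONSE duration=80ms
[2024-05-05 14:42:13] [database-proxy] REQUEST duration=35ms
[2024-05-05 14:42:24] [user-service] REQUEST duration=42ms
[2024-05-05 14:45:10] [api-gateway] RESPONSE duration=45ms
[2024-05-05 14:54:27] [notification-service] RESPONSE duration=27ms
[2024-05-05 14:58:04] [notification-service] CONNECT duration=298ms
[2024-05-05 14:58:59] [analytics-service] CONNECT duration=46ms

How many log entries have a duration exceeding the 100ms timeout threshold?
11

To count timeouts:

1. Threshold: 100ms
2. Extract duration from each log entry
3. Count entries where duration > 100
4. Timeout count: 11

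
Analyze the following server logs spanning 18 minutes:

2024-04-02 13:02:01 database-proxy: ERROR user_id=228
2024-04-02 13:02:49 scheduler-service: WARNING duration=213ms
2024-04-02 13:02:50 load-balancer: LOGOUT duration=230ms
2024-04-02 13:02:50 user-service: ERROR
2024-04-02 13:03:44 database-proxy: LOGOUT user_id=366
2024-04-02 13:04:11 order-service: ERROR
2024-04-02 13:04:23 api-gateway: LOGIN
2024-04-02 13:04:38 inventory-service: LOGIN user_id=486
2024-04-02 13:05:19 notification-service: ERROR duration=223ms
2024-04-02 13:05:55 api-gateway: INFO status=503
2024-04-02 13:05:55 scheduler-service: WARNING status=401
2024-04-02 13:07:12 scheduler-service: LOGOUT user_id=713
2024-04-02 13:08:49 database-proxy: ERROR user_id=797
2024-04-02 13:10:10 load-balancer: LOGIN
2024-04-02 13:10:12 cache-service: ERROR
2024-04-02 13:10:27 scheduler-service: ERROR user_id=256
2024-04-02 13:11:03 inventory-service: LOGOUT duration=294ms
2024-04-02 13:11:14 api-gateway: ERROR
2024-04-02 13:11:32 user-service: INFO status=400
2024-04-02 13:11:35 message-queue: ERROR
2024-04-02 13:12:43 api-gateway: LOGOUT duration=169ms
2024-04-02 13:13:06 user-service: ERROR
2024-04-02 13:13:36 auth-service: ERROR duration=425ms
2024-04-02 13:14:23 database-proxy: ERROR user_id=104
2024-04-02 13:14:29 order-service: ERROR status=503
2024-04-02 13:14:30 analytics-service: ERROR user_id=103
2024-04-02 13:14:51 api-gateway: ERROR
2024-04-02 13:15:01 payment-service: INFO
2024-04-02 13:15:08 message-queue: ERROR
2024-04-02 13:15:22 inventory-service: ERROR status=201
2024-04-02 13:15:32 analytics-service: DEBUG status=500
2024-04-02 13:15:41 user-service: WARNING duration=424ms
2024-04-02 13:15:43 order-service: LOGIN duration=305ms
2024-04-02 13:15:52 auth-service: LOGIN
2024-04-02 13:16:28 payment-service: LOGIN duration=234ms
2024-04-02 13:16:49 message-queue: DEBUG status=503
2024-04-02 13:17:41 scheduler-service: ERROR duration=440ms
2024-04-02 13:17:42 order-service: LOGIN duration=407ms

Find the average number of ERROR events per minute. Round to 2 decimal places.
1.0

To calculate the rate:

1. Count total ERROR events: 18
2. Total time period: 18 minutes
3. Rate = 18 / 18 = 1.0 events per minute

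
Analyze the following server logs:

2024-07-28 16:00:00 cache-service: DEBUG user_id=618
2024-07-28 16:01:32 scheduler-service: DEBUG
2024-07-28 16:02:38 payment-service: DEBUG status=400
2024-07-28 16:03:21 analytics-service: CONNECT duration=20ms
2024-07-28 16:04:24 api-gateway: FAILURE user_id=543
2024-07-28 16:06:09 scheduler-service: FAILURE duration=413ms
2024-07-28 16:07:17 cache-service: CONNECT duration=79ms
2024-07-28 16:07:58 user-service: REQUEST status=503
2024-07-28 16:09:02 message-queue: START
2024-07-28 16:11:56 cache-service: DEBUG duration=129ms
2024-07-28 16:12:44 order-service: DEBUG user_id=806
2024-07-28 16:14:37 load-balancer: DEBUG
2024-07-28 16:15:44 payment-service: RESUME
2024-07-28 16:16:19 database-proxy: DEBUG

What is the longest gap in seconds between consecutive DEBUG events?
558

To find the longest gap:

1. Extract all DEBUG events in chronological order
2. Calculate time differences between consecutive events
3. Find the maximum difference
4. Longest gap: 558 seconds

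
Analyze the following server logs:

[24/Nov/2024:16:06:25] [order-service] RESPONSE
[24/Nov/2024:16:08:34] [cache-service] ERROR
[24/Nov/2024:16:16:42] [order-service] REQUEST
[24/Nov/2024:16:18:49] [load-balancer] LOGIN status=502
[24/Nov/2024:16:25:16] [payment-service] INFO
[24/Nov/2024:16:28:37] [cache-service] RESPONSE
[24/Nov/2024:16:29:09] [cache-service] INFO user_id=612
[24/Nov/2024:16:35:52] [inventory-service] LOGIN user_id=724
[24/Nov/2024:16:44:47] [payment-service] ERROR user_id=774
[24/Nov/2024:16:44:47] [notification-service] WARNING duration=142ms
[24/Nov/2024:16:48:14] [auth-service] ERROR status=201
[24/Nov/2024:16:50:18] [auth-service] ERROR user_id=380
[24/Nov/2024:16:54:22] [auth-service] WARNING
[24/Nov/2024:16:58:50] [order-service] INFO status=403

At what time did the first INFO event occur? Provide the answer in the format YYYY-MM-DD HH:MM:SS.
2024-11-24 16:25:16

To find the first event:

1. Filter for all INFO events
2. Sort by timestamp
3. Select the first one
4. Timestamp: 2024-11-24 16:25:16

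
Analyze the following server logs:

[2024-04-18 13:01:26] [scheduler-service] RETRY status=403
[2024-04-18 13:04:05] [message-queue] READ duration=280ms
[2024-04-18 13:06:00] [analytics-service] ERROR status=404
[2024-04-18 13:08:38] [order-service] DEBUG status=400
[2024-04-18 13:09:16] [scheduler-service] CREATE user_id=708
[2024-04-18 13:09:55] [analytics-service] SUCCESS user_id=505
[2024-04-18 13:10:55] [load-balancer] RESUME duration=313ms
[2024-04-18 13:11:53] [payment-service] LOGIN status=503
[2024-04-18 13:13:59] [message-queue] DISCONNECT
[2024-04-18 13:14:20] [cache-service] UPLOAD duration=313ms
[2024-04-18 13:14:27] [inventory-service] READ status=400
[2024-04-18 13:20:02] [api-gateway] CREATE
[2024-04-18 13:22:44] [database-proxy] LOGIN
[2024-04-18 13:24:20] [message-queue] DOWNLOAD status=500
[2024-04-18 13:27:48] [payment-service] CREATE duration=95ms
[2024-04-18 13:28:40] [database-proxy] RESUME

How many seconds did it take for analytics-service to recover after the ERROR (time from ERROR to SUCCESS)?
235

To calculate recovery time:

1. Find ERROR event for analytics-service: 2024-04-18 13:06:00
2. Find next SUCCESS event for analytics-service: 2024-04-18 13:09:55
3. Recovery time: 2024-04-18 13:09:55 - 2024-04-18 13:06:00 = 235 seconds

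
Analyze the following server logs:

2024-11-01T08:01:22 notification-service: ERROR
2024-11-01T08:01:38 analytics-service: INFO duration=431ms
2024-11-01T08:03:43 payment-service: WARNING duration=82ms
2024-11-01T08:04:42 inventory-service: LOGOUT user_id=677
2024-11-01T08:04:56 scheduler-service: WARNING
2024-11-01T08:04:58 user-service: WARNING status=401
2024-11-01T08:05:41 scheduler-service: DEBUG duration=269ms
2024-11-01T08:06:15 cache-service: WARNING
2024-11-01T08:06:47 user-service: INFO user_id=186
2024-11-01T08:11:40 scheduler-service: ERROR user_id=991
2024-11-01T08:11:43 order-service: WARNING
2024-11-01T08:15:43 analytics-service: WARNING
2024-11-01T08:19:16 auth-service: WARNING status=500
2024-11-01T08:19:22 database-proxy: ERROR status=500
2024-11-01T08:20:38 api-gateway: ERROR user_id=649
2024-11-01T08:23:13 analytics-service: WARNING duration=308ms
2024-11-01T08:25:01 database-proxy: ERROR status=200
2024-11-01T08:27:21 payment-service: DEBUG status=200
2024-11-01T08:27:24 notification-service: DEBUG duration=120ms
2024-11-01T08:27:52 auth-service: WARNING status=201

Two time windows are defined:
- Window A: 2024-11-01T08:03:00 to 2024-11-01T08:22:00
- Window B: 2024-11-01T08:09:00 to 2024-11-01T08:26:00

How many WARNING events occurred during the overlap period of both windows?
3

To find overlap events:

1. Window A: 2024-11-01T08:03:00 to 2024-11-01T08:22:00
2. Window B: 2024-11-01T08:09:00 to 2024-11-01T08:26:00
3. Overlap period: 2024-11-01T08:09:00 to 2024-11-01T08:22:00
4. Count WARNING events in overlap: 3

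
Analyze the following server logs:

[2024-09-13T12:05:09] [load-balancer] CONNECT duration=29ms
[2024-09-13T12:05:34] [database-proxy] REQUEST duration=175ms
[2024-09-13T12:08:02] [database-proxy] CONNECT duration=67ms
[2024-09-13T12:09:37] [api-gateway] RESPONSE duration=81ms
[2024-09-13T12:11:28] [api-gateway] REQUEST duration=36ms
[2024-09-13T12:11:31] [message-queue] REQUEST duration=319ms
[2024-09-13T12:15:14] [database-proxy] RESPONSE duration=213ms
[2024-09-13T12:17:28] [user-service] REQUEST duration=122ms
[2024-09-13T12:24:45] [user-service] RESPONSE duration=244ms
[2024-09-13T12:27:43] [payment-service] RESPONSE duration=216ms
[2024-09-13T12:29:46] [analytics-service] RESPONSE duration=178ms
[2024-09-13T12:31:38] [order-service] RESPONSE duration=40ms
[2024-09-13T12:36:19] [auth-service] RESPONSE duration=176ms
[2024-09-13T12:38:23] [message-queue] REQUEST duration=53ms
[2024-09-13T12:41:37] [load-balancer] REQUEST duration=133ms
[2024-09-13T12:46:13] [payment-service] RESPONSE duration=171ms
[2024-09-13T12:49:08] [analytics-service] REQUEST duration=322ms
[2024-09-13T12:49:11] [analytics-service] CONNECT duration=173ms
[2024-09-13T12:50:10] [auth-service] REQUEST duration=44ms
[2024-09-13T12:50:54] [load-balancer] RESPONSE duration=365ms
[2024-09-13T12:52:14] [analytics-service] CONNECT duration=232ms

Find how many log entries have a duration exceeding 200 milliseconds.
7

To count timeouts:

1. Threshold: 200ms
2. Extract duration from each log entry
3. Count entries where duration > 200
4. Timeout count: 7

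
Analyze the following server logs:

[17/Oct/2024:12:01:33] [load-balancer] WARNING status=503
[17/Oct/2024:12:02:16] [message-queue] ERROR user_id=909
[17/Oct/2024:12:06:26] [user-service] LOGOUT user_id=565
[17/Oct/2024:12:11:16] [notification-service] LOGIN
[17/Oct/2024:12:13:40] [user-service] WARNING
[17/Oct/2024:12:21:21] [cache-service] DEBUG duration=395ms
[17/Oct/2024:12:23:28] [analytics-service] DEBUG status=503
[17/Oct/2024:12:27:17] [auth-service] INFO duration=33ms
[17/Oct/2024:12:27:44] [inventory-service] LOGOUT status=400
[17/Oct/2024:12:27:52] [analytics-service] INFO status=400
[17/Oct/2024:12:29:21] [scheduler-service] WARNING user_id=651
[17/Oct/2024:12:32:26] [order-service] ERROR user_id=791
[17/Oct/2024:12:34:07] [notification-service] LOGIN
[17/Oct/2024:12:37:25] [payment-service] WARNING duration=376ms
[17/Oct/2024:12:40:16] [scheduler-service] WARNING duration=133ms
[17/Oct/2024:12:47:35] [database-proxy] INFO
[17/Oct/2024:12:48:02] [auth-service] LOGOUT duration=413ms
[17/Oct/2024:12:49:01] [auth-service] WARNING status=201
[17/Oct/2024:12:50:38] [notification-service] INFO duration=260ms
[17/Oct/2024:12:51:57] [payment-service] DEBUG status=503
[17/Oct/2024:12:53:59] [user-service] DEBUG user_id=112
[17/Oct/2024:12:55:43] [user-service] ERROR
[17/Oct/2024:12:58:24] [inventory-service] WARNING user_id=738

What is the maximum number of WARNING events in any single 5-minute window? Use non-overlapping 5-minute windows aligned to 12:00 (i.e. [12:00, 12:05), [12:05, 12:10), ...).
1

To find the burst window:

1. Divide the log period into non-overlapping 5-minute windows starting at 12:00
2. Count WARNING events in each window
3. Find the window with maximum count
4. Maximum events in a window: 1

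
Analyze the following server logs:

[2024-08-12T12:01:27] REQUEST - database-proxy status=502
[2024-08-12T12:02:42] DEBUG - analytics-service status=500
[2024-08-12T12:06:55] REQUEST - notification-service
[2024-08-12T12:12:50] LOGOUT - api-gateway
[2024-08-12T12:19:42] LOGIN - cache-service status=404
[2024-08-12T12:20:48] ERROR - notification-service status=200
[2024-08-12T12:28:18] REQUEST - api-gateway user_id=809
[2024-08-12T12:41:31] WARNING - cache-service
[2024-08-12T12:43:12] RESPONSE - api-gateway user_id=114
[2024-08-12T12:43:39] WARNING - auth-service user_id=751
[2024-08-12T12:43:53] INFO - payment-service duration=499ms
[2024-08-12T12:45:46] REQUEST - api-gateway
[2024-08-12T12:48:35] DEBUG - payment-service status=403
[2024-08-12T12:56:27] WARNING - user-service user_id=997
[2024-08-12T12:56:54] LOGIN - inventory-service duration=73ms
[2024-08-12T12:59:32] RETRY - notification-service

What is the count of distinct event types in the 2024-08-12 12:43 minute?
3

To count unique event types:

1. Filter events in the minute starting at 2024-08-12 12:43
2. Extract event types from matching entries
3. Count unique types: 3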